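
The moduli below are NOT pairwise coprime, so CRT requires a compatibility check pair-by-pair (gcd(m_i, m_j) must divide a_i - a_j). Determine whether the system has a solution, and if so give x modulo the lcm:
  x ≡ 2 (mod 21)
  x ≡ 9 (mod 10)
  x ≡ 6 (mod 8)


Moduli 21, 10, 8 are not pairwise coprime, so CRT works modulo lcm(m_i) when all pairwise compatibility conditions hold.
Pairwise compatibility: gcd(m_i, m_j) must divide a_i - a_j for every pair.
Merge one congruence at a time:
  Start: x ≡ 2 (mod 21).
  Combine with x ≡ 9 (mod 10): gcd(21, 10) = 1; 9 - 2 = 7, which IS divisible by 1, so compatible.
    Write x = 2 + 21·t and substitute into x ≡ 9 (mod 10): 21·t ≡ 9 − 2 = 7 (mod 10).
    Reduce coefficients mod 10: 1·t ≡ 7 (mod 10).
    So t ≡ 7 (mod 10).
    Then x = 2 + 21·7 = 149, valid modulo lcm(21, 10) = 210: x ≡ 149 (mod 210).
  Combine with x ≡ 6 (mod 8): gcd(210, 8) = 2, and 6 - 149 = -143 is NOT divisible by 2.
    ⇒ system is inconsistent (no integer solution).

No solution (the system is inconsistent).


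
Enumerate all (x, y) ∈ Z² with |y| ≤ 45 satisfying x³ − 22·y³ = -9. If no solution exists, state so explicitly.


The equation is x³ - 22y³ = -9. For fixed y, x³ = 22·y³ − 9, so a solution requires the RHS to be a perfect cube.
Strategy: iterate y from -45 to 45, compute RHS = 22·y³ − 9, and check whether it is a (positive or negative) perfect cube.
Check small values of y:
  y = 0: RHS = -9 is not a perfect cube.
  y = 1: RHS = 13 is not a perfect cube.
  y = -1: RHS = -31 is not a perfect cube.
  y = 2: RHS = 167 is not a perfect cube.
  y = -2: RHS = -185 is not a perfect cube.
  y = 3: RHS = 585 is not a perfect cube.
  y = -3: RHS = -603 is not a perfect cube.
Continuing the search up to |y| = 45 finds no solutions either.
No (x, y) in the scanned range satisfies the equation.

No integer solutions with |y| ≤ 45.


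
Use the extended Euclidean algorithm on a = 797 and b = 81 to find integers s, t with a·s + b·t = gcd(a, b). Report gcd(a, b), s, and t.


Euclidean algorithm on (797, 81) — divide until remainder is 0:
  797 = 9 · 81 + 68
  81 = 1 · 68 + 13
  68 = 5 · 13 + 3
  13 = 4 · 3 + 1
  3 = 3 · 1 + 0
gcd(797, 81) = 1.
Track Bezout coefficients alongside the remainders: start with r₀ = 797 = a·1 + b·0 (s = 1, t = 0) and r₁ = 81 = a·0 + b·1 (s = 0, t = 1); each new remainder r_{k+1} = r_{k-1} − q_k·r_k inherits s_{k+1} = s_{k-1} − q_k·s_k, t_{k+1} = t_{k-1} − q_k·t_k, so r_k = a·s_k + b·t_k at every step:
  q = 9: r = 68, s = 1 − 9·0 = 1, t = 0 − 9·1 = -9  (check: 797·1 + 81·(-9) = 68)
  q = 1: r = 13, s = 0 − 1·1 = -1, t = 1 − 1·(-9) = 10  (check: 797·(-1) + 81·10 = 13)
  q = 5: r = 3, s = 1 − 5·(-1) = 6, t = -9 − 5·10 = -59  (check: 797·6 + 81·(-59) = 3)
  q = 4: r = 1, s = -1 − 4·6 = -25, t = 10 − 4·(-59) = 246  (check: 797·(-25) + 81·246 = 1)
The row with r = 1 (the gcd) gives the Bezout coefficients s = -25, t = 246.
Result: 797 · (-25) + 81 · (246) = 1.

gcd(797, 81) = 1; s = -25, t = 246 (check: 797·(-25) + 81·246 = 1).


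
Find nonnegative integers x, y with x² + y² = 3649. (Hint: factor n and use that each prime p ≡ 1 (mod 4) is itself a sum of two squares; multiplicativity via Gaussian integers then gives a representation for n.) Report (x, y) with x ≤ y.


Step 1: Factor n = 3649 = 41 · 89.
Step 2: Check the mod-4 condition on each prime factor: 41 ≡ 1 (mod 4), exponent 1; 89 ≡ 1 (mod 4), exponent 1.
All primes ≡ 3 (mod 4) appear to even exponent (or don't appear), so by the two-squares theorem n IS expressible as a sum of two squares.
Step 3: Build a representation. Here n = 41 · 89 is a product of primes ≡ 1 (mod 4). Each prime p ≡ 1 (mod 4) is itself a sum of two squares; find a² by testing p − a² for a perfect square:
  41: 41 − 1² = 40, 41 − 2² = 37, 41 − 3² = 32, 41 − 4² = 25 = 5² ⇒ 41 = 4² + 5².
  89: 89 − 1² = 88, 89 − 2² = 85, 89 − 3² = 80, 89 − 4² = 73, 89 − 5² = 64 = 8² ⇒ 89 = 5² + 8².
  Combine using the Brahmagupta–Fibonacci identity (a² + b²)(c² + d²) = (ac − bd)² + (ad + bc)² = (ac + bd)² + (ad − bc)²:
  41 · 89 = 3649: from (4² + 5²)(5² + 8²), take (4·5 − 5·8, 4·8 + 5·5) = (20 − 40, 32 + 25) = (-20, 57); dropping signs (only squares matter) gives (20, 57); check 20² + 57² = 400 + 3249 = 3649 ✓.
Step 4: Order so x ≤ y and verify: 20² + 57² = 400 + 3249 = 3649 = n. ✓

n = 3649 = 20² + 57² (one valid representation with x ≤ y).


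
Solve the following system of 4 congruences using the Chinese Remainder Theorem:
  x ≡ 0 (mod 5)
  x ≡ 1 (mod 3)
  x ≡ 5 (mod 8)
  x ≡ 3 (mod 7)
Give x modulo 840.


Product of moduli M = 5 · 3 · 8 · 7 = 840.
Merge one congruence at a time:
  Start: x ≡ 0 (mod 5).
  Combine with x ≡ 1 (mod 3); new modulus lcm = 15.
    Write x = 0 + 5·t and substitute into x ≡ 1 (mod 3): 5·t ≡ 1 − 0 = 1 (mod 3).
    Reduce coefficients mod 3: 2·t ≡ 1 (mod 3).
    The inverse of 2 mod 3 is 2 (since 2·2 = 4 = 1·3 + 1), so t ≡ 2·1 = 2 ≡ 2 (mod 3).
    Then x = 0 + 5·2 = 10, valid modulo lcm(5, 3) = 15: x ≡ 10 (mod 15).
  Combine with x ≡ 5 (mod 8); new modulus lcm = 120.
    Write x = 10 + 15·t and substitute into x ≡ 5 (mod 8): 15·t ≡ 5 − 10 = -5 (mod 8).
    Reduce coefficients mod 8: 7·t ≡ 3 (mod 8).
    The inverse of 7 mod 8 is 7 (since 7·7 = 49 = 6·8 + 1), so t ≡ 7·3 = 21 ≡ 5 (mod 8).
    Then x = 10 + 15·5 = 85, valid modulo lcm(15, 8) = 120: x ≡ 85 (mod 120).
  Combine with x ≡ 3 (mod 7); new modulus lcm = 840.
    Write x = 85 + 120·t and substitute into x ≡ 3 (mod 7): 120·t ≡ 3 − 85 = -82 (mod 7).
    Reduce coefficients mod 7: 1·t ≡ 2 (mod 7).
    So t ≡ 2 (mod 7).
    Then x = 85 + 120·2 = 325, valid modulo lcm(120, 7) = 840: x ≡ 325 (mod 840).
Verify against each original: 325 mod 5 = 0, 325 mod 3 = 1, 325 mod 8 = 5, 325 mod 7 = 3.

x ≡ 325 (mod 840).


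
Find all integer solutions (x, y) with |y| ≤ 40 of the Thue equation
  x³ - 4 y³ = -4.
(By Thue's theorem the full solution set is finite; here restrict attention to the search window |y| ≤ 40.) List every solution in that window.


The equation is x³ - 4y³ = -4. For fixed y, x³ = 4·y³ − 4, so a solution requires the RHS to be a perfect cube.
Strategy: iterate y from -40 to 40, compute RHS = 4·y³ − 4, and check whether it is a (positive or negative) perfect cube.
Check small values of y:
  y = 0: RHS = -4 is not a perfect cube.
  y = 1: RHS = 0 = (0)³ ⇒ x = 0 works.
  y = -1: RHS = -8 = (-2)³ ⇒ x = -2 works.
  y = 2: RHS = 28 is not a perfect cube.
  y = -2: RHS = -36 is not a perfect cube.
  y = 3: RHS = 104 is not a perfect cube.
  y = -3: RHS = -112 is not a perfect cube.
Continuing the search up to |y| = 40 finds no further solutions beyond those listed.
Collected solutions: (0, 1), (-2, -1).

Solutions (with |y| ≤ 40): (0, 1), (-2, -1).


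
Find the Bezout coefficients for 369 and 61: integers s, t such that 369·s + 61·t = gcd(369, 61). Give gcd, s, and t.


Euclidean algorithm on (369, 61) — divide until remainder is 0:
  369 = 6 · 61 + 3
  61 = 20 · 3 + 1
  3 = 3 · 1 + 0
gcd(369, 61) = 1.
Track Bezout coefficients alongside the remainders: start with r₀ = 369 = a·1 + b·0 (s = 1, t = 0) and r₁ = 61 = a·0 + b·1 (s = 0, t = 1); each new remainder r_{k+1} = r_{k-1} − q_k·r_k inherits s_{k+1} = s_{k-1} − q_k·s_k, t_{k+1} = t_{k-1} − q_k·t_k, so r_k = a·s_k + b·t_k at every step:
  q = 6: r = 3, s = 1 − 6·0 = 1, t = 0 − 6·1 = -6  (check: 369·1 + 61·(-6) = 3)
  q = 20: r = 1, s = 0 − 20·1 = -20, t = 1 − 20·(-6) = 121  (check: 369·(-20) + 61·121 = 1)
The row with r = 1 (the gcd) gives the Bezout coefficients s = -20, t = 121.
Result: 369 · (-20) + 61 · (121) = 1.

gcd(369, 61) = 1; s = -20, t = 121 (check: 369·(-20) + 61·121 = 1).


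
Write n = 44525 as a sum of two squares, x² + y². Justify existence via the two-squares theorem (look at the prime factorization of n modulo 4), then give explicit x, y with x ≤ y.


Step 1: Factor n = 44525 = 5^2 · 13 · 137.
Step 2: Check the mod-4 condition on each prime factor: 5 ≡ 1 (mod 4), exponent 2; 13 ≡ 1 (mod 4), exponent 1; 137 ≡ 1 (mod 4), exponent 1.
All primes ≡ 3 (mod 4) appear to even exponent (or don't appear), so by the two-squares theorem n IS expressible as a sum of two squares.
Step 3: Build a representation. Group n = k² · m with k = 5 and m = 13 · 137 = 1781 (a product of primes ≡ 1 (mod 4)); a representation of m scales to one of n via (k·x)² + (k·y)² = k²(x² + y²). Each prime p ≡ 1 (mod 4) is itself a sum of two squares; find a² by testing p − a² for a perfect square:
  13: 13 − 1² = 12, 13 − 2² = 9 = 3² ⇒ 13 = 2² + 3².
  137: 137 − 1² = 136, 137 − 2² = 133, 137 − 3² = 128, 137 − 4² = 121 = 11² ⇒ 137 = 4² + 11².
  Combine using the Brahmagupta–Fibonacci identity (a² + b²)(c² + d²) = (ac − bd)² + (ad + bc)² = (ac + bd)² + (ad − bc)²:
  13 · 137 = 1781: from (2² + 3²)(4² + 11²), take (2·4 − 3·11, 2·11 + 3·4) = (8 − 33, 22 + 12) = (-25, 34); dropping signs (only squares matter) gives (25, 34); check 25² + 34² = 625 + 1156 = 1781 ✓.
  Scale by k = 5: (5·25, 5·34) = (125, 170).
Step 4: Order so x ≤ y and verify: 125² + 170² = 15625 + 28900 = 44525 = n. ✓

n = 44525 = 125² + 170² (one valid representation with x ≤ y).


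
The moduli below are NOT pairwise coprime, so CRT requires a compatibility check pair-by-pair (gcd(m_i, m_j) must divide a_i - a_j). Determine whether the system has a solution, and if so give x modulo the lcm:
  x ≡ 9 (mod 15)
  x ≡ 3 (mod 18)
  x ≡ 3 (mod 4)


Moduli 15, 18, 4 are not pairwise coprime, so CRT works modulo lcm(m_i) when all pairwise compatibility conditions hold.
Pairwise compatibility: gcd(m_i, m_j) must divide a_i - a_j for every pair.
Merge one congruence at a time:
  Start: x ≡ 9 (mod 15).
  Combine with x ≡ 3 (mod 18): gcd(15, 18) = 3; 3 - 9 = -6, which IS divisible by 3, so compatible.
    Write x = 9 + 15·t and substitute into x ≡ 3 (mod 18): 15·t ≡ 3 − 9 = -6 (mod 18).
    Divide the congruence (and modulus) by g = 3: 5·t ≡ -2 (mod 6).
    Reduce coefficients mod 6: 5·t ≡ 4 (mod 6).
    The inverse of 5 mod 6 is 5 (since 5·5 = 25 = 4·6 + 1), so t ≡ 5·4 = 20 ≡ 2 (mod 6).
    Then x = 9 + 15·2 = 39, valid modulo lcm(15, 18) = 90: x ≡ 39 (mod 90).
  Combine with x ≡ 3 (mod 4): gcd(90, 4) = 2; 3 - 39 = -36, which IS divisible by 2, so compatible.
    Write x = 39 + 90·t and substitute into x ≡ 3 (mod 4): 90·t ≡ 3 − 39 = -36 (mod 4).
    Divide the congruence (and modulus) by g = 2: 45·t ≡ -18 (mod 2).
    Reduce coefficients mod 2: 1·t ≡ 0 (mod 2).
    So t ≡ 0 (mod 2).
    Then x = 39 + 90·0 = 39, valid modulo lcm(90, 4) = 180: x ≡ 39 (mod 180).
Verify: 39 mod 15 = 9, 39 mod 18 = 3, 39 mod 4 = 3.

x ≡ 39 (mod 180).


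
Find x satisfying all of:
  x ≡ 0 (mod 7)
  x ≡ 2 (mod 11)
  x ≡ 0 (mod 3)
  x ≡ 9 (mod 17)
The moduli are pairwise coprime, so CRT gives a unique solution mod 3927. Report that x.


Product of moduli M = 7 · 11 · 3 · 17 = 3927.
Merge one congruence at a time:
  Start: x ≡ 0 (mod 7).
  Combine with x ≡ 2 (mod 11); new modulus lcm = 77.
    Write x = 0 + 7·t and substitute into x ≡ 2 (mod 11): 7·t ≡ 2 − 0 = 2 (mod 11).
    The inverse of 7 mod 11 is 8 (since 7·8 = 56 = 5·11 + 1), so t ≡ 8·2 = 16 ≡ 5 (mod 11).
    Then x = 0 + 7·5 = 35, valid modulo lcm(7, 11) = 77: x ≡ 35 (mod 77).
  Combine with x ≡ 0 (mod 3); new modulus lcm = 231.
    Write x = 35 + 77·t and substitute into x ≡ 0 (mod 3): 77·t ≡ 0 − 35 = -35 (mod 3).
    Reduce coefficients mod 3: 2·t ≡ 1 (mod 3).
    The inverse of 2 mod 3 is 2 (since 2·2 = 4 = 1·3 + 1), so t ≡ 2·1 = 2 ≡ 2 (mod 3).
    Then x = 35 + 77·2 = 189, valid modulo lcm(77, 3) = 231: x ≡ 189 (mod 231).
  Combine with x ≡ 9 (mod 17); new modulus lcm = 3927.
    Write x = 189 + 231·t and substitute into x ≡ 9 (mod 17): 231·t ≡ 9 − 189 = -180 (mod 17).
    Reduce coefficients mod 17: 10·t ≡ 7 (mod 17).
    The inverse of 10 mod 17 is 12 (since 10·12 = 120 = 7·17 + 1), so t ≡ 12·7 = 84 ≡ 16 (mod 17).
    Then x = 189 + 231·16 = 3885, valid modulo lcm(231, 17) = 3927: x ≡ 3885 (mod 3927).
Verify against each original: 3885 mod 7 = 0, 3885 mod 11 = 2, 3885 mod 3 = 0, 3885 mod 17 = 9.

x ≡ 3885 (mod 3927).


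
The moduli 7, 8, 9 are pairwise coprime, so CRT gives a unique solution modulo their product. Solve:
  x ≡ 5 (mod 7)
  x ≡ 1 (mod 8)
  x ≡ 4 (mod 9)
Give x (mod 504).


Moduli 7, 8, 9 are pairwise coprime; by CRT there is a unique solution modulo M = 7 · 8 · 9 = 504.
Solve pairwise, accumulating the modulus:
  Start with x ≡ 5 (mod 7).
  Combine with x ≡ 1 (mod 8): since gcd(7, 8) = 1, we get a unique residue mod 56.
    Write x = 5 + 7·t and substitute into x ≡ 1 (mod 8): 7·t ≡ 1 − 5 = -4 (mod 8).
    Reduce coefficients mod 8: 7·t ≡ 4 (mod 8).
    The inverse of 7 mod 8 is 7 (since 7·7 = 49 = 6·8 + 1), so t ≡ 7·4 = 28 ≡ 4 (mod 8).
    Then x = 5 + 7·4 = 33, valid modulo lcm(7, 8) = 56: x ≡ 33 (mod 56).
  Combine with x ≡ 4 (mod 9): since gcd(56, 9) = 1, we get a unique residue mod 504.
    Write x = 33 + 56·t and substitute into x ≡ 4 (mod 9): 56·t ≡ 4 − 33 = -29 (mod 9).
    Reduce coefficients mod 9: 2·t ≡ 7 (mod 9).
    The inverse of 2 mod 9 is 5 (since 2·5 = 10 = 1·9 + 1), so t ≡ 5·7 = 35 ≡ 8 (mod 9).
    Then x = 33 + 56·8 = 481, valid modulo lcm(56, 9) = 504: x ≡ 481 (mod 504).
Verify: 481 mod 7 = 5 ✓, 481 mod 8 = 1 ✓, 481 mod 9 = 4 ✓.

x ≡ 481 (mod 504).


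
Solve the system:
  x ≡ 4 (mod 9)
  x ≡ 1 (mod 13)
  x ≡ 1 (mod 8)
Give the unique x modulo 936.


Moduli 9, 13, 8 are pairwise coprime; by CRT there is a unique solution modulo M = 9 · 13 · 8 = 936.
Solve pairwise, accumulating the modulus:
  Start with x ≡ 4 (mod 9).
  Combine with x ≡ 1 (mod 13): since gcd(9, 13) = 1, we get a unique residue mod 117.
    Write x = 4 + 9·t and substitute into x ≡ 1 (mod 13): 9·t ≡ 1 − 4 = -3 (mod 13).
    Reduce coefficients mod 13: 9·t ≡ 10 (mod 13).
    The inverse of 9 mod 13 is 3 (since 9·3 = 27 = 2·13 + 1), so t ≡ 3·10 = 30 ≡ 4 (mod 13).
    Then x = 4 + 9·4 = 40, valid modulo lcm(9, 13) = 117: x ≡ 40 (mod 117).
  Combine with x ≡ 1 (mod 8): since gcd(117, 8) = 1, we get a unique residue mod 936.
    Write x = 40 + 117·t and substitute into x ≡ 1 (mod 8): 117·t ≡ 1 − 40 = -39 (mod 8).
    Reduce coefficients mod 8: 5·t ≡ 1 (mod 8).
    The inverse of 5 mod 8 is 5 (since 5·5 = 25 = 3·8 + 1), so t ≡ 5·1 = 5 ≡ 5 (mod 8).
    Then x = 40 + 117·5 = 625, valid modulo lcm(117, 8) = 936: x ≡ 625 (mod 936).
Verify: 625 mod 9 = 4 ✓, 625 mod 13 = 1 ✓, 625 mod 8 = 1 ✓.

x ≡ 625 (mod 936).


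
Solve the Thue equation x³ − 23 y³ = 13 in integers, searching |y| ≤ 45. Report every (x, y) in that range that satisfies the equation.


The equation is x³ - 23y³ = 13. For fixed y, x³ = 23·y³ + 13, so a solution requires the RHS to be a perfect cube.
Strategy: iterate y from -45 to 45, compute RHS = 23·y³ + 13, and check whether it is a (positive or negative) perfect cube.
Check small values of y:
  y = 0: RHS = 13 is not a perfect cube.
  y = 1: RHS = 36 is not a perfect cube.
  y = -1: RHS = -10 is not a perfect cube.
  y = 2: RHS = 197 is not a perfect cube.
  y = -2: RHS = -171 is not a perfect cube.
  y = 3: RHS = 634 is not a perfect cube.
  y = -3: RHS = -608 is not a perfect cube.
Continuing the search up to |y| = 45 finds no solutions either.
No (x, y) in the scanned range satisfies the equation.

No integer solutions with |y| ≤ 45.


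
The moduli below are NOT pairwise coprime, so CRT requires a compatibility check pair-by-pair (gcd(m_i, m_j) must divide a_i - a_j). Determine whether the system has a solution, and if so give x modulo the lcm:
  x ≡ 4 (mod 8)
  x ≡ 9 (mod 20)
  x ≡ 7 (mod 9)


Moduli 8, 20, 9 are not pairwise coprime, so CRT works modulo lcm(m_i) when all pairwise compatibility conditions hold.
Pairwise compatibility: gcd(m_i, m_j) must divide a_i - a_j for every pair.
Merge one congruence at a time:
  Start: x ≡ 4 (mod 8).
  Combine with x ≡ 9 (mod 20): gcd(8, 20) = 4, and 9 - 4 = 5 is NOT divisible by 4.
    ⇒ system is inconsistent (no integer solution).

No solution (the system is inconsistent).


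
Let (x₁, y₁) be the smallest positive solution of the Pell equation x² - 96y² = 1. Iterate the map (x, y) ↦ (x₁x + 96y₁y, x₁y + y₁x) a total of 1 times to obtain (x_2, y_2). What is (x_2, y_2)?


Step 1: Find the fundamental solution (x₁, y₁) of x² - 96y² = 1.
  Expand √96 as a continued fraction. a₀ = ⌊√96⌋ = 9; iterate m_{k+1} = d_k·a_k − m_k, d_{k+1} = (96 − m_{k+1}²)/d_k, a_{k+1} = ⌊(a₀ + m_{k+1})/d_{k+1}⌋ (starting m₀ = 0, d₀ = 1), with convergents p_k = a_k·p_{k-1} + p_{k-2}, q_k = a_k·q_{k-1} + q_{k-2} (p₋₁ = 1, q₋₁ = 0):
  k = 0: a₀ = 9; p₀/q₀ = 9/1; p₀² − 96·q₀² = 81 − 96 = -15.
  k = 1: m = 9, d = 15, a = ⌊(9 + 9)/15⌋ = 1; p/q = (1·9 + 1)/(1·1 + 0) = 10/1; p² − 96·q² = 100 − 96 = 4.
  k = 2: m = 6, d = 4, a = ⌊(9 + 6)/4⌋ = 3; p/q = (3·10 + 9)/(3·1 + 1) = 39/4; p² − 96·q² = 1521 − 1536 = -15.
  k = 3: m = 6, d = 15, a = ⌊(9 + 6)/15⌋ = 1; p/q = (1·39 + 10)/(1·4 + 1) = 49/5; p² − 96·q² = 2401 − 2400 = 1.
  The first convergent with p² − 96·q² = 1 gives the fundamental solution (x₁, y₁) = (49, 5).
Step 2: Apply the recurrence (x_{n+1}, y_{n+1}) = (x₁x_n + 96y₁y_n, x₁y_n + y₁x_n) repeatedly.
  From (x_1, y_1) = (49, 5): x_2 = 49·49 + 96·5·5 = 4801; y_2 = 49·5 + 5·49 = 490.
Step 3: Verify x_2² - 96·y_2² = 23049601 - 23049600 = 1 (should be 1). ✓

(x_1, y_1) = (49, 5); (x_2, y_2) = (4801, 490).


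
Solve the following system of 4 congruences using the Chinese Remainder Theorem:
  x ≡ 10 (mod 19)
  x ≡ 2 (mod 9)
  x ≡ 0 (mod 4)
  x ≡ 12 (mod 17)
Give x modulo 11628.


Product of moduli M = 19 · 9 · 4 · 17 = 11628.
Merge one congruence at a time:
  Start: x ≡ 10 (mod 19).
  Combine with x ≡ 2 (mod 9); new modulus lcm = 171.
    Write x = 10 + 19·t and substitute into x ≡ 2 (mod 9): 19·t ≡ 2 − 10 = -8 (mod 9).
    Reduce coefficients mod 9: 1·t ≡ 1 (mod 9).
    So t ≡ 1 (mod 9).
    Then x = 10 + 19·1 = 29, valid modulo lcm(19, 9) = 171: x ≡ 29 (mod 171).
  Combine with x ≡ 0 (mod 4); new modulus lcm = 684.
    Write x = 29 + 171·t and substitute into x ≡ 0 (mod 4): 171·t ≡ 0 − 29 = -29 (mod 4).
    Reduce coefficients mod 4: 3·t ≡ 3 (mod 4).
    The inverse of 3 mod 4 is 3 (since 3·3 = 9 = 2·4 + 1), so t ≡ 3·3 = 9 ≡ 1 (mod 4).
    Then x = 29 + 171·1 = 200, valid modulo lcm(171, 4) = 684: x ≡ 200 (mod 684).
  Combine with x ≡ 12 (mod 17); new modulus lcm = 11628.
    Write x = 200 + 684·t and substitute into x ≡ 12 (mod 17): 684·t ≡ 12 − 200 = -188 (mod 17).
    Reduce coefficients mod 17: 4·t ≡ 16 (mod 17).
    The inverse of 4 mod 17 is 13 (since 4·13 = 52 = 3·17 + 1), so t ≡ 13·16 = 208 ≡ 4 (mod 17).
    Then x = 200 + 684·4 = 2936, valid modulo lcm(684, 17) = 11628: x ≡ 2936 (mod 11628).
Verify against each original: 2936 mod 19 = 10, 2936 mod 9 = 2, 2936 mod 4 = 0, 2936 mod 17 = 12.

x ≡ 2936 (mod 11628).


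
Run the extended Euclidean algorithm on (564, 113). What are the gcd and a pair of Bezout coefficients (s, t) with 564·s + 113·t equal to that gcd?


Euclidean algorithm on (564, 113) — divide until remainder is 0:
  564 = 4 · 113 + 112
  113 = 1 · 112 + 1
  112 = 112 · 1 + 0
gcd(564, 113) = 1.
Track Bezout coefficients alongside the remainders: start with r₀ = 564 = a·1 + b·0 (s = 1, t = 0) and r₁ = 113 = a·0 + b·1 (s = 0, t = 1); each new remainder r_{k+1} = r_{k-1} − q_k·r_k inherits s_{k+1} = s_{k-1} − q_k·s_k, t_{k+1} = t_{k-1} − q_k·t_k, so r_k = a·s_k + b·t_k at every step:
  q = 4: r = 112, s = 1 − 4·0 = 1, t = 0 − 4·1 = -4  (check: 564·1 + 113·(-4) = 112)
  q = 1: r = 1, s = 0 − 1·1 = -1, t = 1 − 1·(-4) = 5  (check: 564·(-1) + 113·5 = 1)
The row with r = 1 (the gcd) gives the Bezout coefficients s = -1, t = 5.
Result: 564 · (-1) + 113 · (5) = 1.

gcd(564, 113) = 1; s = -1, t = 5 (check: 564·(-1) + 113·5 = 1).


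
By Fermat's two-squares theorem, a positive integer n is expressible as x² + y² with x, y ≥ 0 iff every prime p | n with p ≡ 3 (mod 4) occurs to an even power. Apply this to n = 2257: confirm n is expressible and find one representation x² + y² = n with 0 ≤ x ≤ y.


Step 1: Factor n = 2257 = 37 · 61.
Step 2: Check the mod-4 condition on each prime factor: 37 ≡ 1 (mod 4), exponent 1; 61 ≡ 1 (mod 4), exponent 1.
All primes ≡ 3 (mod 4) appear to even exponent (or don't appear), so by the two-squares theorem n IS expressible as a sum of two squares.
Step 3: Build a representation. Here n = 37 · 61 is a product of primes ≡ 1 (mod 4). Each prime p ≡ 1 (mod 4) is itself a sum of two squares; find a² by testing p − a² for a perfect square:
  37: 37 − 1² = 36 = 6² ⇒ 37 = 1² + 6².
  61: 61 − 1² = 60, 61 − 2² = 57, 61 − 3² = 52, 61 − 4² = 45, 61 − 5² = 36 = 6² ⇒ 61 = 5² + 6².
  Combine using the Brahmagupta–Fibonacci identity (a² + b²)(c² + d²) = (ac − bd)² + (ad + bc)² = (ac + bd)² + (ad − bc)²:
  37 · 61 = 2257: from (1² + 6²)(5² + 6²), take (1·5 − 6·6, 1·6 + 6·5) = (5 − 36, 6 + 30) = (-31, 36); dropping signs (only squares matter) gives (31, 36); check 31² + 36² = 961 + 1296 = 2257 ✓.
Step 4: Order so x ≤ y and verify: 31² + 36² = 961 + 1296 = 2257 = n. ✓

n = 2257 = 31² + 36² (one valid representation with x ≤ y).


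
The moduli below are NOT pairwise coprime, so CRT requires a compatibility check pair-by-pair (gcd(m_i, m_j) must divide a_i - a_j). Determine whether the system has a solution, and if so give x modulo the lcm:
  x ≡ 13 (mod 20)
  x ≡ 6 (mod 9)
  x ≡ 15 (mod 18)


Moduli 20, 9, 18 are not pairwise coprime, so CRT works modulo lcm(m_i) when all pairwise compatibility conditions hold.
Pairwise compatibility: gcd(m_i, m_j) must divide a_i - a_j for every pair.
Merge one congruence at a time:
  Start: x ≡ 13 (mod 20).
  Combine with x ≡ 6 (mod 9): gcd(20, 9) = 1; 6 - 13 = -7, which IS divisible by 1, so compatible.
    Write x = 13 + 20·t and substitute into x ≡ 6 (mod 9): 20·t ≡ 6 − 13 = -7 (mod 9).
    Reduce coefficients mod 9: 2·t ≡ 2 (mod 9).
    The inverse of 2 mod 9 is 5 (since 2·5 = 10 = 1·9 + 1), so t ≡ 5·2 = 10 ≡ 1 (mod 9).
    Then x = 13 + 20·1 = 33, valid modulo lcm(20, 9) = 180: x ≡ 33 (mod 180).
  Combine with x ≡ 15 (mod 18): gcd(180, 18) = 18; 15 - 33 = -18, which IS divisible by 18, so compatible.
    Write x = 33 + 180·t and substitute into x ≡ 15 (mod 18): 180·t ≡ 15 − 33 = -18 (mod 18).
    Divide the congruence (and modulus) by g = 18: 10·t ≡ -1 (mod 1).
    Modulo 1 every t works; take t = 0.
    Then x = 33 + 180·0 = 33, valid modulo lcm(180, 18) = 180: x ≡ 33 (mod 180).
Verify: 33 mod 20 = 13, 33 mod 9 = 6, 33 mod 18 = 15.

x ≡ 33 (mod 180).


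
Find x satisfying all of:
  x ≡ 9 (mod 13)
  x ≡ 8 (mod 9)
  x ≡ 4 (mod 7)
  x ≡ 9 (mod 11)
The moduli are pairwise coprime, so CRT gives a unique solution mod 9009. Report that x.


Product of moduli M = 13 · 9 · 7 · 11 = 9009.
Merge one congruence at a time:
  Start: x ≡ 9 (mod 13).
  Combine with x ≡ 8 (mod 9); new modulus lcm = 117.
    Write x = 9 + 13·t and substitute into x ≡ 8 (mod 9): 13·t ≡ 8 − 9 = -1 (mod 9).
    Reduce coefficients mod 9: 4·t ≡ 8 (mod 9).
    The inverse of 4 mod 9 is 7 (since 4·7 = 28 = 3·9 + 1), so t ≡ 7·8 = 56 ≡ 2 (mod 9).
    Then x = 9 + 13·2 = 35, valid modulo lcm(13, 9) = 117: x ≡ 35 (mod 117).
  Combine with x ≡ 4 (mod 7); new modulus lcm = 819.
    Write x = 35 + 117·t and substitute into x ≡ 4 (mod 7): 117·t ≡ 4 − 35 = -31 (mod 7).
    Reduce coefficients mod 7: 5·t ≡ 4 (mod 7).
    The inverse of 5 mod 7 is 3 (since 5·3 = 15 = 2·7 + 1), so t ≡ 3·4 = 12 ≡ 5 (mod 7).
    Then x = 35 + 117·5 = 620, valid modulo lcm(117, 7) = 819: x ≡ 620 (mod 819).
  Combine with x ≡ 9 (mod 11); new modulus lcm = 9009.
    Write x = 620 + 819·t and substitute into x ≡ 9 (mod 11): 819·t ≡ 9 − 620 = -611 (mod 11).
    Reduce coefficients mod 11: 5·t ≡ 5 (mod 11).
    The inverse of 5 mod 11 is 9 (since 5·9 = 45 = 4·11 + 1), so t ≡ 9·5 = 45 ≡ 1 (mod 11).
    Then x = 620 + 819·1 = 1439, valid modulo lcm(819, 11) = 9009: x ≡ 1439 (mod 9009).
Verify against each original: 1439 mod 13 = 9, 1439 mod 9 = 8, 1439 mod 7 = 4, 1439 mod 11 = 9.

x ≡ 1439 (mod 9009).


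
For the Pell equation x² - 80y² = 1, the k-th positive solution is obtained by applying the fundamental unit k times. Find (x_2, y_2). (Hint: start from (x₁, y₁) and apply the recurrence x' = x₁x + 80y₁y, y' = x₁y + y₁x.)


Step 1: Find the fundamental solution (x₁, y₁) of x² - 80y² = 1.
  Expand √80 as a continued fraction. a₀ = ⌊√80⌋ = 8; iterate m_{k+1} = d_k·a_k − m_k, d_{k+1} = (80 − m_{k+1}²)/d_k, a_{k+1} = ⌊(a₀ + m_{k+1})/d_{k+1}⌋ (starting m₀ = 0, d₀ = 1), with convergents p_k = a_k·p_{k-1} + p_{k-2}, q_k = a_k·q_{k-1} + q_{k-2} (p₋₁ = 1, q₋₁ = 0):
  k = 0: a₀ = 8; p₀/q₀ = 8/1; p₀² − 80·q₀² = 64 − 80 = -16.
  k = 1: m = 8, d = 16, a = ⌊(8 + 8)/16⌋ = 1; p/q = (1·8 + 1)/(1·1 + 0) = 9/1; p² − 80·q² = 81 − 80 = 1.
  The first convergent with p² − 80·q² = 1 gives the fundamental solution (x₁, y₁) = (9, 1).
Step 2: Apply the recurrence (x_{n+1}, y_{n+1}) = (x₁x_n + 80y₁y_n, x₁y_n + y₁x_n) repeatedly.
  From (x_1, y_1) = (9, 1): x_2 = 9·9 + 80·1·1 = 161; y_2 = 9·1 + 1·9 = 18.
Step 3: Verify x_2² - 80·y_2² = 25921 - 25920 = 1 (should be 1). ✓

(x_1, y_1) = (9, 1); (x_2, y_2) = (161, 18).


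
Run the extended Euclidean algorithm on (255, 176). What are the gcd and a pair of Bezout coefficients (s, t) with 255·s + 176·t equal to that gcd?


Euclidean algorithm on (255, 176) — divide until remainder is 0:
  255 = 1 · 176 + 79
  176 = 2 · 79 + 18
  79 = 4 · 18 + 7
  18 = 2 · 7 + 4
  7 = 1 · 4 + 3
  4 = 1 · 3 + 1
  3 = 3 · 1 + 0
gcd(255, 176) = 1.
Track Bezout coefficients alongside the remainders: start with r₀ = 255 = a·1 + b·0 (s = 1, t = 0) and r₁ = 176 = a·0 + b·1 (s = 0, t = 1); each new remainder r_{k+1} = r_{k-1} − q_k·r_k inherits s_{k+1} = s_{k-1} − q_k·s_k, t_{k+1} = t_{k-1} − q_k·t_k, so r_k = a·s_k + b·t_k at every step:
  q = 1: r = 79, s = 1 − 1·0 = 1, t = 0 − 1·1 = -1  (check: 255·1 + 176·(-1) = 79)
  q = 2: r = 18, s = 0 − 2·1 = -2, t = 1 − 2·(-1) = 3  (check: 255·(-2) + 176·3 = 18)
  q = 4: r = 7, s = 1 − 4·(-2) = 9, t = -1 − 4·3 = -13  (check: 255·9 + 176·(-13) = 7)
  q = 2: r = 4, s = -2 − 2·9 = -20, t = 3 − 2·(-13) = 29  (check: 255·(-20) + 176·29 = 4)
  q = 1: r = 3, s = 9 − 1·(-20) = 29, t = -13 − 1·29 = -42  (check: 255·29 + 176·(-42) = 3)
  q = 1: r = 1, s = -20 − 1·29 = -49, t = 29 − 1·(-42) = 71  (check: 255·(-49) + 176·71 = 1)
The row with r = 1 (the gcd) gives the Bezout coefficients s = -49, t = 71.
Result: 255 · (-49) + 176 · (71) = 1.

gcd(255, 176) = 1; s = -49, t = 71 (check: 255·(-49) + 176·71 = 1).


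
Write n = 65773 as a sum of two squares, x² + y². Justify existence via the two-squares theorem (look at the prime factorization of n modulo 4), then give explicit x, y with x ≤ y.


Step 1: Factor n = 65773 = 17 · 53 · 73.
Step 2: Check the mod-4 condition on each prime factor: 17 ≡ 1 (mod 4), exponent 1; 53 ≡ 1 (mod 4), exponent 1; 73 ≡ 1 (mod 4), exponent 1.
All primes ≡ 3 (mod 4) appear to even exponent (or don't appear), so by the two-squares theorem n IS expressible as a sum of two squares.
Step 3: Build a representation. Here n = 17 · 53 · 73 is a product of primes ≡ 1 (mod 4). Each prime p ≡ 1 (mod 4) is itself a sum of two squares; find a² by testing p − a² for a perfect square:
  17: 17 − 1² = 16 = 4² ⇒ 17 = 1² + 4².
  53: 53 − 1² = 52, 53 − 2² = 49 = 7² ⇒ 53 = 2² + 7².
  73: 73 − 1² = 72, 73 − 2² = 69, 73 − 3² = 64 = 8² ⇒ 73 = 3² + 8².
  Combine using the Brahmagupta–Fibonacci identity (a² + b²)(c² + d²) = (ac − bd)² + (ad + bc)² = (ac + bd)² + (ad − bc)²:
  17 · 53 = 901: from (1² + 4²)(2² + 7²), take (1·2 − 4·7, 1·7 + 4·2) = (2 − 28, 7 + 8) = (-26, 15); dropping signs (only squares matter) gives (26, 15); check 26² + 15² = 676 + 225 = 901 ✓.
  901 · 73 = 65773: from (26² + 15²)(3² + 8²), take (26·3 − 15·8, 26·8 + 15·3) = (78 − 120, 208 + 45) = (-42, 253); dropping signs (only squares matter) gives (42, 253); check 42² + 253² = 1764 + 64009 = 65773 ✓.
Step 4: Order so x ≤ y and verify: 42² + 253² = 1764 + 64009 = 65773 = n. ✓

n = 65773 = 42² + 253² (one valid representation with x ≤ y).


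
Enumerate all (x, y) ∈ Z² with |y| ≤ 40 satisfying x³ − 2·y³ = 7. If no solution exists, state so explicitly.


The equation is x³ - 2y³ = 7. For fixed y, x³ = 2·y³ + 7, so a solution requires the RHS to be a perfect cube.
Strategy: iterate y from -40 to 40, compute RHS = 2·y³ + 7, and check whether it is a (positive or negative) perfect cube.
Check small values of y:
  y = 0: RHS = 7 is not a perfect cube.
  y = 1: RHS = 9 is not a perfect cube.
  y = -1: RHS = 5 is not a perfect cube.
  y = 2: RHS = 23 is not a perfect cube.
  y = -2: RHS = -9 is not a perfect cube.
  y = 3: RHS = 61 is not a perfect cube.
  y = -3: RHS = -47 is not a perfect cube.
Continuing the search up to |y| = 40 finds no solutions either.
No (x, y) in the scanned range satisfies the equation.

No integer solutions with |y| ≤ 40.


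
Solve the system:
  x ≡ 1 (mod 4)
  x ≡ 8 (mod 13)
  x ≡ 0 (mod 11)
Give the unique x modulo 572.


Moduli 4, 13, 11 are pairwise coprime; by CRT there is a unique solution modulo M = 4 · 13 · 11 = 572.
Solve pairwise, accumulating the modulus:
  Start with x ≡ 1 (mod 4).
  Combine with x ≡ 8 (mod 13): since gcd(4, 13) = 1, we get a unique residue mod 52.
    Write x = 1 + 4·t and substitute into x ≡ 8 (mod 13): 4·t ≡ 8 − 1 = 7 (mod 13).
    The inverse of 4 mod 13 is 10 (since 4·10 = 40 = 3·13 + 1), so t ≡ 10·7 = 70 ≡ 5 (mod 13).
    Then x = 1 + 4·5 = 21, valid modulo lcm(4, 13) = 52: x ≡ 21 (mod 52).
  Combine with x ≡ 0 (mod 11): since gcd(52, 11) = 1, we get a unique residue mod 572.
    Write x = 21 + 52·t and substitute into x ≡ 0 (mod 11): 52·t ≡ 0 − 21 = -21 (mod 11).
    Reduce coefficients mod 11: 8·t ≡ 1 (mod 11).
    The inverse of 8 mod 11 is 7 (since 8·7 = 56 = 5·11 + 1), so t ≡ 7·1 = 7 ≡ 7 (mod 11).
    Then x = 21 + 52·7 = 385, valid modulo lcm(52, 11) = 572: x ≡ 385 (mod 572).
Verify: 385 mod 4 = 1 ✓, 385 mod 13 = 8 ✓, 385 mod 11 = 0 ✓.

x ≡ 385 (mod 572).


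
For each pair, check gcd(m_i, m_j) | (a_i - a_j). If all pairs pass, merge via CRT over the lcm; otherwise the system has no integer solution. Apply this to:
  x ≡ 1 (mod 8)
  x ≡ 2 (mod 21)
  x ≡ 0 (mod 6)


Moduli 8, 21, 6 are not pairwise coprime, so CRT works modulo lcm(m_i) when all pairwise compatibility conditions hold.
Pairwise compatibility: gcd(m_i, m_j) must divide a_i - a_j for every pair.
Merge one congruence at a time:
  Start: x ≡ 1 (mod 8).
  Combine with x ≡ 2 (mod 21): gcd(8, 21) = 1; 2 - 1 = 1, which IS divisible by 1, so compatible.
    Write x = 1 + 8·t and substitute into x ≡ 2 (mod 21): 8·t ≡ 2 − 1 = 1 (mod 21).
    The inverse of 8 mod 21 is 8 (since 8·8 = 64 = 3·21 + 1), so t ≡ 8·1 = 8 ≡ 8 (mod 21).
    Then x = 1 + 8·8 = 65, valid modulo lcm(8, 21) = 168: x ≡ 65 (mod 168).
  Combine with x ≡ 0 (mod 6): gcd(168, 6) = 6, and 0 - 65 = -65 is NOT divisible by 6.
    ⇒ system is inconsistent (no integer solution).

No solution (the system is inconsistent).


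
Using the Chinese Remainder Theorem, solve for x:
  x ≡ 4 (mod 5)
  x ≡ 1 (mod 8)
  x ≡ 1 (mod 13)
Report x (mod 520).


Moduli 5, 8, 13 are pairwise coprime; by CRT there is a unique solution modulo M = 5 · 8 · 13 = 520.
Solve pairwise, accumulating the modulus:
  Start with x ≡ 4 (mod 5).
  Combine with x ≡ 1 (mod 8): since gcd(5, 8) = 1, we get a unique residue mod 40.
    Write x = 4 + 5·t and substitute into x ≡ 1 (mod 8): 5·t ≡ 1 − 4 = -3 (mod 8).
    Reduce coefficients mod 8: 5·t ≡ 5 (mod 8).
    The inverse of 5 mod 8 is 5 (since 5·5 = 25 = 3·8 + 1), so t ≡ 5·5 = 25 ≡ 1 (mod 8).
    Then x = 4 + 5·1 = 9, valid modulo lcm(5, 8) = 40: x ≡ 9 (mod 40).
  Combine with x ≡ 1 (mod 13): since gcd(40, 13) = 1, we get a unique residue mod 520.
    Write x = 9 + 40·t and substitute into x ≡ 1 (mod 13): 40·t ≡ 1 − 9 = -8 (mod 13).
    Reduce coefficients mod 13: 1·t ≡ 5 (mod 13).
    So t ≡ 5 (mod 13).
    Then x = 9 + 40·5 = 209, valid modulo lcm(40, 13) = 520: x ≡ 209 (mod 520).
Verify: 209 mod 5 = 4 ✓, 209 mod 8 = 1 ✓, 209 mod 13 = 1 ✓.

x ≡ 209 (mod 520).


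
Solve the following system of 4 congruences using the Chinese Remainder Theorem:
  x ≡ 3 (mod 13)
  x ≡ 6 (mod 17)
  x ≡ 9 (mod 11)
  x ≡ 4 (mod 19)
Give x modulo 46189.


Product of moduli M = 13 · 17 · 11 · 19 = 46189.
Merge one congruence at a time:
  Start: x ≡ 3 (mod 13).
  Combine with x ≡ 6 (mod 17); new modulus lcm = 221.
    Write x = 3 + 13·t and substitute into x ≡ 6 (mod 17): 13·t ≡ 6 − 3 = 3 (mod 17).
    The inverse of 13 mod 17 is 4 (since 13·4 = 52 = 3·17 + 1), so t ≡ 4·3 = 12 ≡ 12 (mod 17).
    Then x = 3 + 13·12 = 159, valid modulo lcm(13, 17) = 221: x ≡ 159 (mod 221).
  Combine with x ≡ 9 (mod 11); new modulus lcm = 2431.
    Write x = 159 + 221·t and substitute into x ≡ 9 (mod 11): 221·t ≡ 9 − 159 = -150 (mod 11).
    Reduce coefficients mod 11: 1·t ≡ 4 (mod 11).
    So t ≡ 4 (mod 11).
    Then x = 159 + 221·4 = 1043, valid modulo lcm(221, 11) = 2431: x ≡ 1043 (mod 2431).
  Combine with x ≡ 4 (mod 19); new modulus lcm = 46189.
    Write x = 1043 + 2431·t and substitute into x ≡ 4 (mod 19): 2431·t ≡ 4 − 1043 = -1039 (mod 19).
    Reduce coefficients mod 19: 18·t ≡ 6 (mod 19).
    The inverse of 18 mod 19 is 18 (since 18·18 = 324 = 17·19 + 1), so t ≡ 18·6 = 108 ≡ 13 (mod 19).
    Then x = 1043 + 2431·13 = 32646, valid modulo lcm(2431, 19) = 46189: x ≡ 32646 (mod 46189).
Verify against each original: 32646 mod 13 = 3, 32646 mod 17 = 6, 32646 mod 11 = 9, 32646 mod 19 = 4.

x ≡ 32646 (mod 46189).


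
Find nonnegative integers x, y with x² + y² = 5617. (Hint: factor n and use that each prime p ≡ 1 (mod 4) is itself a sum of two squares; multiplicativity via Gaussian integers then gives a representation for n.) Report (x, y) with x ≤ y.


Step 1: Factor n = 5617 = 41 · 137.
Step 2: Check the mod-4 condition on each prime factor: 41 ≡ 1 (mod 4), exponent 1; 137 ≡ 1 (mod 4), exponent 1.
All primes ≡ 3 (mod 4) appear to even exponent (or don't appear), so by the two-squares theorem n IS expressible as a sum of two squares.
Step 3: Build a representation. Here n = 41 · 137 is a product of primes ≡ 1 (mod 4). Each prime p ≡ 1 (mod 4) is itself a sum of two squares; find a² by testing p − a² for a perfect square:
  41: 41 − 1² = 40, 41 − 2² = 37, 41 − 3² = 32, 41 − 4² = 25 = 5² ⇒ 41 = 4² + 5².
  137: 137 − 1² = 136, 137 − 2² = 133, 137 − 3² = 128, 137 − 4² = 121 = 11² ⇒ 137 = 4² + 11².
  Combine using the Brahmagupta–Fibonacci identity (a² + b²)(c² + d²) = (ac − bd)² + (ad + bc)² = (ac + bd)² + (ad − bc)²:
  41 · 137 = 5617: from (4² + 5²)(4² + 11²), take (4·4 − 5·11, 4·11 + 5·4) = (16 − 55, 44 + 20) = (-39, 64); dropping signs (only squares matter) gives (39, 64); check 39² + 64² = 1521 + 4096 = 5617 ✓.
Step 4: Order so x ≤ y and verify: 39² + 64² = 1521 + 4096 = 5617 = n. ✓

n = 5617 = 39² + 64² (one valid representation with x ≤ y).


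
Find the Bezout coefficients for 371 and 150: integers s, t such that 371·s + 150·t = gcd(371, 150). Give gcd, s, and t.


Euclidean algorithm on (371, 150) — divide until remainder is 0:
  371 = 2 · 150 + 71
  150 = 2 · 71 + 8
  71 = 8 · 8 + 7
  8 = 1 · 7 + 1
  7 = 7 · 1 + 0
gcd(371, 150) = 1.
Track Bezout coefficients alongside the remainders: start with r₀ = 371 = a·1 + b·0 (s = 1, t = 0) and r₁ = 150 = a·0 + b·1 (s = 0, t = 1); each new remainder r_{k+1} = r_{k-1} − q_k·r_k inherits s_{k+1} = s_{k-1} − q_k·s_k, t_{k+1} = t_{k-1} − q_k·t_k, so r_k = a·s_k + b·t_k at every step:
  q = 2: r = 71, s = 1 − 2·0 = 1, t = 0 − 2·1 = -2  (check: 371·1 + 150·(-2) = 71)
  q = 2: r = 8, s = 0 − 2·1 = -2, t = 1 − 2·(-2) = 5  (check: 371·(-2) + 150·5 = 8)
  q = 8: r = 7, s = 1 − 8·(-2) = 17, t = -2 − 8·5 = -42  (check: 371·17 + 150·(-42) = 7)
  q = 1: r = 1, s = -2 − 1·17 = -19, t = 5 − 1·(-42) = 47  (check: 371·(-19) + 150·47 = 1)
The row with r = 1 (the gcd) gives the Bezout coefficients s = -19, t = 47.
Result: 371 · (-19) + 150 · (47) = 1.

gcd(371, 150) = 1; s = -19, t = 47 (check: 371·(-19) + 150·47 = 1).


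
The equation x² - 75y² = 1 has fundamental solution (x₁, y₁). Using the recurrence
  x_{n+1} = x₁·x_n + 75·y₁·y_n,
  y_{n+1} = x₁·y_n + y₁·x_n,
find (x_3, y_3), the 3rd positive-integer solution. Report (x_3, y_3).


Step 1: Find the fundamental solution (x₁, y₁) of x² - 75y² = 1.
  Expand √75 as a continued fraction. a₀ = ⌊√75⌋ = 8; iterate m_{k+1} = d_k·a_k − m_k, d_{k+1} = (75 − m_{k+1}²)/d_k, a_{k+1} = ⌊(a₀ + m_{k+1})/d_{k+1}⌋ (starting m₀ = 0, d₀ = 1), with convergents p_k = a_k·p_{k-1} + p_{k-2}, q_k = a_k·q_{k-1} + q_{k-2} (p₋₁ = 1, q₋₁ = 0):
  k = 0: a₀ = 8; p₀/q₀ = 8/1; p₀² − 75·q₀² = 64 − 75 = -11.
  k = 1: m = 8, d = 11, a = ⌊(8 + 8)/11⌋ = 1; p/q = (1·8 + 1)/(1·1 + 0) = 9/1; p² − 75·q² = 81 − 75 = 6.
  k = 2: m = 3, d = 6, a = ⌊(8 + 3)/6⌋ = 1; p/q = (1·9 + 8)/(1·1 + 1) = 17/2; p² − 75·q² = 289 − 300 = -11.
  k = 3: m = 3, d = 11, a = ⌊(8 + 3)/11⌋ = 1; p/q = (1·17 + 9)/(1·2 + 1) = 26/3; p² − 75·q² = 676 − 675 = 1.
  The first convergent with p² − 75·q² = 1 gives the fundamental solution (x₁, y₁) = (26, 3).
Step 2: Apply the recurrence (x_{n+1}, y_{n+1}) = (x₁x_n + 75y₁y_n, x₁y_n + y₁x_n) repeatedly.
  From (x_1, y_1) = (26, 3): x_2 = 26·26 + 75·3·3 = 1351; y_2 = 26·3 + 3·26 = 156.
  From (x_2, y_2) = (1351, 156): x_3 = 26·1351 + 75·3·156 = 70226; y_3 = 26·156 + 3·1351 = 8109.
Step 3: Verify x_3² - 75·y_3² = 4931691076 - 4931691075 = 1 (should be 1). ✓

(x_1, y_1) = (26, 3); (x_3, y_3) = (70226, 8109).


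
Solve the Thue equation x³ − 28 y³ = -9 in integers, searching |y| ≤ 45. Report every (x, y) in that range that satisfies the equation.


The equation is x³ - 28y³ = -9. For fixed y, x³ = 28·y³ − 9, so a solution requires the RHS to be a perfect cube.
Strategy: iterate y from -45 to 45, compute RHS = 28·y³ − 9, and check whether it is a (positive or negative) perfect cube.
Check small values of y:
  y = 0: RHS = -9 is not a perfect cube.
  y = 1: RHS = 19 is not a perfect cube.
  y = -1: RHS = -37 is not a perfect cube.
  y = 2: RHS = 215 is not a perfect cube.
  y = -2: RHS = -233 is not a perfect cube.
  y = 3: RHS = 747 is not a perfect cube.
  y = -3: RHS = -765 is not a perfect cube.
Continuing the search up to |y| = 45 finds no solutions either.
No (x, y) in the scanned range satisfies the equation.

No integer solutions with |y| ≤ 45.


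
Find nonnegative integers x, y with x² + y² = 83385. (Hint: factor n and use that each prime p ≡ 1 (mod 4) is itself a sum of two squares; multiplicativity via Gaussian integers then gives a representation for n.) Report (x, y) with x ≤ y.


Step 1: Factor n = 83385 = 3^2 · 5 · 17 · 109.
Step 2: Check the mod-4 condition on each prime factor: 3 ≡ 3 (mod 4), exponent 2 (must be even); 5 ≡ 1 (mod 4), exponent 1; 17 ≡ 1 (mod 4), exponent 1; 109 ≡ 1 (mod 4), exponent 1.
All primes ≡ 3 (mod 4) appear to even exponent (or don't appear), so by the two-squares theorem n IS expressible as a sum of two squares.
Step 3: Build a representation. Group n = k² · m with k = 3 and m = 5 · 17 · 109 = 9265 (a product of primes ≡ 1 (mod 4)); a representation of m scales to one of n via (k·x)² + (k·y)² = k²(x² + y²). Each prime p ≡ 1 (mod 4) is itself a sum of two squares; find a² by testing p − a² for a perfect square:
  5: 5 − 1² = 4 = 2² ⇒ 5 = 1² + 2².
  17: 17 − 1² = 16 = 4² ⇒ 17 = 1² + 4².
  109: 109 − 1² = 108, 109 − 2² = 105, 109 − 3² = 100 = 10² ⇒ 109 = 3² + 10².
  Combine using the Brahmagupta–Fibonacci identity (a² + b²)(c² + d²) = (ac − bd)² + (ad + bc)² = (ac + bd)² + (ad − bc)²:
  5 · 17 = 85: from (1² + 2²)(1² + 4²), take (1·1 − 2·4, 1·4 + 2·1) = (1 − 8, 4 + 2) = (-7, 6); dropping signs (only squares matter) gives (7, 6); check 7² + 6² = 49 + 36 = 85 ✓.
  85 · 109 = 9265: from (7² + 6²)(3² + 10²), take (7·3 − 6·10, 7·10 + 6·3) = (21 − 60, 70 + 18) = (-39, 88); dropping signs (only squares matter) gives (39, 88); check 39² + 88² = 1521 + 7744 = 9265 ✓.
  Scale by k = 3: (3·39, 3·88) = (117, 264).
Step 4: Order so x ≤ y and verify: 117² + 264² = 13689 + 69696 = 83385 = n. ✓

n = 83385 = 117² + 264² (one valid representation with x ≤ y).
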